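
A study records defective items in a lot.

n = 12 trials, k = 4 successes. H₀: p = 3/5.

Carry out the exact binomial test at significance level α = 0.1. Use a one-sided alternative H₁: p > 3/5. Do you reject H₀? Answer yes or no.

Exact binomial: n=12, k=4, p₀=3/5=0.6000
P(X≥4) from Σ C(n,i)·p₀^i·(1−p₀)^(n−i)
p-value (one-sided, H₁ greater) = 0.98473
At α=0.1: p ≥ α → fail to reject H₀

reject H₀: no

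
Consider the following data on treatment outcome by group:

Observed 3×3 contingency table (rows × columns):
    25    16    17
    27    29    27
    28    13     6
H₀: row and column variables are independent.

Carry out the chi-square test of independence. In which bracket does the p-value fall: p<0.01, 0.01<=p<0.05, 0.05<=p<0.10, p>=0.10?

Row totals [58, 83, 47], col totals [80, 58, 50], n=188
χ² = (25−24.68)²/24.68 + (16−17.89)²/17.89 + (17−15.43)²/15.43 + (27−35.32)²/35.32 + (29−25.61)²/25.61 + (27−22.07)²/22.07 + (28−20.00)²/20.00 + (13−14.50)²/14.50 + (6−12.50)²/12.50 = 10.6087
df = 4
p-value (upper-tail) = 0.03133
→ bracket: 0.01<=p<0.05

p-value bracket: 0.01<=p<0.05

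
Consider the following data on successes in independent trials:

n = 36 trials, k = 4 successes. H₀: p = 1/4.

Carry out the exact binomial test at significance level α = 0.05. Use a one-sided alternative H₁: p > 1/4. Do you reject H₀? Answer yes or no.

Exact binomial: n=36, k=4, p₀=1/4=0.2500
P(X≥4) from Σ C(n,i)·p₀^i·(1−p₀)^(n−i)
p-value (one-sided, H₁ greater) = 0.98896
At α=0.05: p ≥ α → fail to reject H₀

reject H₀: no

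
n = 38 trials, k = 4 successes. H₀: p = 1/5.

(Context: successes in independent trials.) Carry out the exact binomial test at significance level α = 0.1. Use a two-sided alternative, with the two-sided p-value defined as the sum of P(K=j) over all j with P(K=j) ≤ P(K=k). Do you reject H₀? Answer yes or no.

reject H₀: no

Exact binomial: n=38, k=4, p₀=1/5=0.2000
P(X=j) = C(n,j)·p₀^j·(1−p₀)^(n−j); p = Σ P(X=j) over j with P(X=j) ≤ P(X=4)
p-value (two-sided) = 0.22046
At α=0.1: p ≥ α → fail to reject H₀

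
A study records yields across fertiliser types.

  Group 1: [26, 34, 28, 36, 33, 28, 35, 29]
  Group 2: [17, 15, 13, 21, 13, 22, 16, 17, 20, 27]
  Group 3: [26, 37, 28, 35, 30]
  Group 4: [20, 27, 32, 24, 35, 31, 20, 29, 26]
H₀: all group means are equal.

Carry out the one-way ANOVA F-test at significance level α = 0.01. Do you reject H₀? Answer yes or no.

Group means [31.12, 18.10, 31.20, 27.11], grand mean 25.938
SSB = Σnᵢ(x̄ᵢ−x̄)² = 980.411; SSW = ΣΣ(x−x̄ᵢ)² = 579.464
MSB = 980.411/3 = 326.8037; MSW = 579.464/28 = 20.6951
F = MSB/MSW = 15.7913
df = (3, 28)
p-value (upper-tail) = 0.00000
At α=0.01: p < α → reject H₀

reject H₀: yes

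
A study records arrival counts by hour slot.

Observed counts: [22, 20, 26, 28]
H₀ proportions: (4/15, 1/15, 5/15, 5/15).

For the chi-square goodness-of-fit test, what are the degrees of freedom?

degrees of freedom = 3

df = k − 1 = 4 − 1 = 3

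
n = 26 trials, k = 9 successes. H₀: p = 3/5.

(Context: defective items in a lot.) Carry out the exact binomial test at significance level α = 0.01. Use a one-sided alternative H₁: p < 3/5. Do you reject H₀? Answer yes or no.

reject H₀: yes

Exact binomial: n=26, k=9, p₀=3/5=0.6000
P(X≤9) from Σ C(n,i)·p₀^i·(1−p₀)^(n−i)
p-value (one-sided, H₁ less) = 0.00786
At α=0.01: p < α → reject H₀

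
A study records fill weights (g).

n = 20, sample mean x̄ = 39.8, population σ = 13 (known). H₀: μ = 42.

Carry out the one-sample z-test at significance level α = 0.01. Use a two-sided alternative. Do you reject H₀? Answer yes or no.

reject H₀: no

SE = σ/√n = 13/√20 = 2.9069
z = (x̄−μ₀)/SE = (39.8−42)/2.9069 = -0.7568
p-value (two-sided) = 0.44916
At α=0.01: p ≥ α → fail to reject H₀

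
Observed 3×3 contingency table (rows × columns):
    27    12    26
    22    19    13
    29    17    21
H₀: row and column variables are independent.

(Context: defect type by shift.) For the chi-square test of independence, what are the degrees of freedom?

degrees of freedom = 4

df = (r−1)(c−1) = (3−1)·(3−1) = 4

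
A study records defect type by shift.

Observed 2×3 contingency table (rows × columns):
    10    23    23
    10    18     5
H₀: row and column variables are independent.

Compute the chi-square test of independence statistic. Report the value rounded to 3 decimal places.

Row totals [56, 33], col totals [20, 41, 28], n=89
χ² = (10−12.58)²/12.58 + (23−25.80)²/25.80 + (23−17.62)²/17.62 + (10−7.42)²/7.42 + (18−15.20)²/15.20 + (5−10.38)²/10.38 = 6.6837
df = 2

test statistic = 6.684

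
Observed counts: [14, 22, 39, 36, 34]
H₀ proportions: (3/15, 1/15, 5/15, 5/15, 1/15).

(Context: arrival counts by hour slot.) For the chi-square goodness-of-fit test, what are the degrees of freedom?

degrees of freedom = 4

df = k − 1 = 5 − 1 = 4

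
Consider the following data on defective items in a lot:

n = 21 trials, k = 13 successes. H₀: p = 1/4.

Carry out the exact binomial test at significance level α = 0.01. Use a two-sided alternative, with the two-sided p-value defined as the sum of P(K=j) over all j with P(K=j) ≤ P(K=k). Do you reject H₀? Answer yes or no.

Exact binomial: n=21, k=13, p₀=1/4=0.2500
P(X=j) = C(n,j)·p₀^j·(1−p₀)^(n−j); p = Σ P(X=j) over j with P(X=j) ≤ P(X=13)
p-value (two-sided) = 0.00037
At α=0.01: p < α → reject H₀

reject H₀: yes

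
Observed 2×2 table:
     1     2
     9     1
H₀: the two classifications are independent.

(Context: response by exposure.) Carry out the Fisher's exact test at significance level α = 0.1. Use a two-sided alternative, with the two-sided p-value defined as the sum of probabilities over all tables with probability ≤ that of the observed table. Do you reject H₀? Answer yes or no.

reject H₀: no

Margins: r₁=3, r₂=10, c₁=10, c₂=3, n=13
p_obs = C(3,1)·C(10,9)/C(13,10); sum pmf over tables with pmf ≤ p_obs
p-value (two-sided) = 0.10839
At α=0.1: p ≥ α → fail to reject H₀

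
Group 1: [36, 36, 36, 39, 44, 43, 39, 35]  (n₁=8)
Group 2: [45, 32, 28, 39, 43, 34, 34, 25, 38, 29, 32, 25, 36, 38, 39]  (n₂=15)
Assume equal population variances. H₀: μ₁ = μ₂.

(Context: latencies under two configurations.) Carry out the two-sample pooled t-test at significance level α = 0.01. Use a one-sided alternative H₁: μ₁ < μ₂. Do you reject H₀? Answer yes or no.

reject H₀: no

x̄₁=38.500, s₁=3.423, n₁=8
x̄₂=34.467, s₂=6.069, n₂=15
s_p² = [7·3.423² + 14·6.069²]/21 = 28.4635
SE = √(s_p²·(1/8+1/15)) = 2.3357
t = (38.500−34.467)/2.3357 = 1.7268
df = 21
p-value (one-sided, H₁ less) = 0.95056
At α=0.01: p ≥ α → fail to reject H₀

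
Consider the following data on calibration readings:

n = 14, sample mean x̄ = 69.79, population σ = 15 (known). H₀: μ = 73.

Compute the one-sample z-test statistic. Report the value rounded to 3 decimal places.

test statistic = -0.801

SE = σ/√n = 15/√14 = 4.0089
z = (x̄−μ₀)/SE = (69.79−73)/4.0089 = -0.8007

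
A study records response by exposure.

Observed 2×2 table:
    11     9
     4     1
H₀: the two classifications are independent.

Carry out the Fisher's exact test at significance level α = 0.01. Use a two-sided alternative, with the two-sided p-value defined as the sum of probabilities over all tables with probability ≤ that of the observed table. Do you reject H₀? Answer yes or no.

Margins: r₁=20, r₂=5, c₁=15, c₂=10, n=25
p_obs = C(20,11)·C(5,4)/C(25,15); sum pmf over tables with pmf ≤ p_obs
p-value (two-sided) = 0.61462
At α=0.01: p ≥ α → fail to reject H₀

reject H₀: no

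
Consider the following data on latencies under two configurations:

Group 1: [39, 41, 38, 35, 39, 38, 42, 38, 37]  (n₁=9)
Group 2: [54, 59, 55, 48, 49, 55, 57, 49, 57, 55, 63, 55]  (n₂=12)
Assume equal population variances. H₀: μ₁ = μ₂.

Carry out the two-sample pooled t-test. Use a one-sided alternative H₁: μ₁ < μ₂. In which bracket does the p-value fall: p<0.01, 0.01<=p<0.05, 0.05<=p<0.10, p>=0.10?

x̄₁=38.556, s₁=2.068, n₁=9
x̄₂=54.667, s₂=4.355, n₂=12
s_p² = [8·2.068² + 11·4.355²]/19 = 12.7836
SE = √(s_p²·(1/9+1/12)) = 1.5766
t = (38.556−54.667)/1.5766 = -10.2188
df = 19
p-value (one-sided, H₁ less) = 0.00000
→ bracket: p<0.01

p-value bracket: p<0.01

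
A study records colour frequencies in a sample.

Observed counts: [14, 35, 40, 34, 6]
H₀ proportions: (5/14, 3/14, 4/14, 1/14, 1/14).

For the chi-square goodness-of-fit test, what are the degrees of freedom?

df = k − 1 = 5 − 1 = 4

degrees of freedom = 4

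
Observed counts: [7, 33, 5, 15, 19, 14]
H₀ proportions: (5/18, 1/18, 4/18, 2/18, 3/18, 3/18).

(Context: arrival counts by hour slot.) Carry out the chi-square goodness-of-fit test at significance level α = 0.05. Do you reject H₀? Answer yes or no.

reject H₀: yes

n = 93; E_i = n·p_i = [25.83, 5.17, 20.67, 10.33, 15.50, 15.50]
χ² = (7−25.83)²/25.83 + (33−5.17)²/5.17 + (5−20.67)²/20.67 + (15−10.33)²/10.33 + (19−15.50)²/15.50 + (14−15.50)²/15.50 = 178.5903
df = 5
p-value (upper-tail) = 0.00000
At α=0.05: p < α → reject H₀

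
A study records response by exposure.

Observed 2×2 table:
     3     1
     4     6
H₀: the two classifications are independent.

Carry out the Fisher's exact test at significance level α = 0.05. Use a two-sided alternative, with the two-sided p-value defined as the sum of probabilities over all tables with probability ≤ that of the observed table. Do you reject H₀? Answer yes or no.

reject H₀: no

Margins: r₁=4, r₂=10, c₁=7, c₂=7, n=14
p_obs = C(4,3)·C(10,4)/C(14,7); sum pmf over tables with pmf ≤ p_obs
p-value (two-sided) = 0.55944
At α=0.05: p ≥ α → fail to reject H₀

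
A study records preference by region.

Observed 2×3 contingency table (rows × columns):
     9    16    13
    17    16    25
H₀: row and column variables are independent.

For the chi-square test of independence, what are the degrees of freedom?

df = (r−1)(c−1) = (2−1)·(3−1) = 2

degrees of freedom = 2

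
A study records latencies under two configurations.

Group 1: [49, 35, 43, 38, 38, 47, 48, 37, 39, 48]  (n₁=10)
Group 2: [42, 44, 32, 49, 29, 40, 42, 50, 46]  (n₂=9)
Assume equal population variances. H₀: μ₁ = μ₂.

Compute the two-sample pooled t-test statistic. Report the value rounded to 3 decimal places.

x̄₁=42.200, s₁=5.391, n₁=10
x̄₂=41.556, s₂=7.108, n₂=9
s_p² = [9·5.391² + 8·7.108²]/17 = 39.1660
SE = √(s_p²·(1/10+1/9)) = 2.8755
t = (42.200−41.556)/2.8755 = 0.2241
df = 17

test statistic = 0.224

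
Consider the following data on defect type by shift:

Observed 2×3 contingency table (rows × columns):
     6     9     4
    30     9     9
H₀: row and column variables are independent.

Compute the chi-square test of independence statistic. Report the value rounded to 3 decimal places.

test statistic = 6.609

Row totals [19, 48], col totals [36, 18, 13], n=67
χ² = (6−10.21)²/10.21 + (9−5.10)²/5.10 + (4−3.69)²/3.69 + (30−25.79)²/25.79 + (9−12.90)²/12.90 + (9−9.31)²/9.31 = 6.6090
df = 2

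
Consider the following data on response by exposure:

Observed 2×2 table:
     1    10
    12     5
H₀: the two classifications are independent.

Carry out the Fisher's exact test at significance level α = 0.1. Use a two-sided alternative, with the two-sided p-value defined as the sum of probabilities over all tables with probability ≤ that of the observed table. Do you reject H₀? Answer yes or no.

Margins: r₁=11, r₂=17, c₁=13, c₂=15, n=28
p_obs = C(11,1)·C(17,12)/C(28,13); sum pmf over tables with pmf ≤ p_obs
p-value (two-sided) = 0.00208
At α=0.1: p < α → reject H₀

reject H₀: yes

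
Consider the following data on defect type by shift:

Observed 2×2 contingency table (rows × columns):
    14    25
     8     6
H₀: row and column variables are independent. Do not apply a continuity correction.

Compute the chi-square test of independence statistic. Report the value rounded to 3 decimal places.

test statistic = 1.915

Row totals [39, 14], col totals [22, 31], n=53
χ² = (14−16.19)²/16.19 + (25−22.81)²/22.81 + (8−5.81)²/5.81 + (6−8.19)²/8.19 = 1.9152
df = 1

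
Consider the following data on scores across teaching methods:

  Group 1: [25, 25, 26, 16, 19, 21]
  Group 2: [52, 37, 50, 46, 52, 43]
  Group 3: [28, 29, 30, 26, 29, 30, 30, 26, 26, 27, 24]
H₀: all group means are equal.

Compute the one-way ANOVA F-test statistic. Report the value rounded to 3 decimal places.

test statistic = 69.771

Group means [22.00, 46.67, 27.73], grand mean 31.174
SSB = Σnᵢ(x̄ᵢ−x̄)² = 2075.789; SSW = ΣΣ(x−x̄ᵢ)² = 297.515
MSB = 2075.789/2 = 1037.8946; MSW = 297.515/20 = 14.8758
F = MSB/MSW = 69.7709
df = (2, 20)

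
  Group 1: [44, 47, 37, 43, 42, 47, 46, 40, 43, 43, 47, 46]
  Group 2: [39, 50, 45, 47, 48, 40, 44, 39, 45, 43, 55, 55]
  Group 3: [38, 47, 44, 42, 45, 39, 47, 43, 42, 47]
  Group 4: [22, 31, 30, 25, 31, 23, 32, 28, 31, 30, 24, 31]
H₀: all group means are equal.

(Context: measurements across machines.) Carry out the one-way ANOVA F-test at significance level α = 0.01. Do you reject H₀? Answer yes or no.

reject H₀: yes

Group means [43.75, 45.83, 43.40, 28.17], grand mean 40.152
SSB = Σnᵢ(x̄ᵢ−x̄)² = 2371.951; SSW = ΣΣ(x−x̄ᵢ)² = 677.983
MSB = 2371.951/3 = 790.6505; MSW = 677.983/42 = 16.1425
F = MSB/MSW = 48.9796
df = (3, 42)
p-value (upper-tail) = 0.00000
At α=0.01: p < α → reject H₀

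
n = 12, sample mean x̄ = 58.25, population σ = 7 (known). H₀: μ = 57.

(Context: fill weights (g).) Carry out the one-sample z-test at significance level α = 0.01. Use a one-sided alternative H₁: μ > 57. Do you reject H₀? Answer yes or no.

SE = σ/√n = 7/√12 = 2.0207
z = (x̄−μ₀)/SE = (58.25−57)/2.0207 = 0.6186
p-value (one-sided, H₁ greater) = 0.26809
At α=0.01: p ≥ α → fail to reject H₀

reject H₀: no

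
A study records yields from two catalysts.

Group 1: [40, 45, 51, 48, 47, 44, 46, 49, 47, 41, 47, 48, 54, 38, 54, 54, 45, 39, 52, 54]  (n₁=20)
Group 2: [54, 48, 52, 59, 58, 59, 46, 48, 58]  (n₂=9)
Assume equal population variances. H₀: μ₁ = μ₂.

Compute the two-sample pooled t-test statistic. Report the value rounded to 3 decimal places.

x̄₁=47.150, s₁=5.081, n₁=20
x̄₂=53.556, s₂=5.247, n₂=9
s_p² = [19·5.081² + 8·5.247²]/27 = 26.3249
SE = √(s_p²·(1/20+1/9)) = 2.0594
t = (47.150−53.556)/2.0594 = -3.1104
df = 27

test statistic = -3.110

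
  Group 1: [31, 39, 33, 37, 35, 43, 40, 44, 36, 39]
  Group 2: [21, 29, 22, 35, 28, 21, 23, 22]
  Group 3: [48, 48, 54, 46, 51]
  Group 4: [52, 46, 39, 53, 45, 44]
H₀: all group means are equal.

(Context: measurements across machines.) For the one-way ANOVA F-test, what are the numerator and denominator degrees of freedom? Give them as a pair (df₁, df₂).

k = 4 groups, N = 29 total
df = (k−1, N−k) = (4−1, 29−4) = (3, 25)

degrees of freedom = [3, 25]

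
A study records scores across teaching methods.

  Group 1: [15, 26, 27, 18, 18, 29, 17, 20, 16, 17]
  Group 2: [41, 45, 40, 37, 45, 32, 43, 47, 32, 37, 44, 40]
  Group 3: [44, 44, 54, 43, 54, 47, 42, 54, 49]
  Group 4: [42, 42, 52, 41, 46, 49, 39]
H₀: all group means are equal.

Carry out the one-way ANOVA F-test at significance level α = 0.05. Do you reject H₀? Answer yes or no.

Group means [20.30, 40.25, 47.89, 44.43], grand mean 37.579
SSB = Σnᵢ(x̄ᵢ−x̄)² = 4356.310; SSW = ΣΣ(x−x̄ᵢ)² = 838.953
MSB = 4356.310/3 = 1452.1033; MSW = 838.953/34 = 24.6751
F = MSB/MSW = 58.8489
df = (3, 34)
p-value (upper-tail) = 0.00000
At α=0.05: p < α → reject H₀

reject H₀: yes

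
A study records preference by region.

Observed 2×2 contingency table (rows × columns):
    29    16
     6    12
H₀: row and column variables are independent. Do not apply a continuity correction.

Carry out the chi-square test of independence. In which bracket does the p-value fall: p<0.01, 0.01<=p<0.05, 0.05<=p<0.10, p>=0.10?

p-value bracket: 0.01<=p<0.05

Row totals [45, 18], col totals [35, 28], n=63
χ² = (29−25.00)²/25.00 + (16−20.00)²/20.00 + (6−10.00)²/10.00 + (12−8.00)²/8.00 = 5.0400
df = 1
p-value (upper-tail) = 0.02477
→ bracket: 0.01<=p<0.05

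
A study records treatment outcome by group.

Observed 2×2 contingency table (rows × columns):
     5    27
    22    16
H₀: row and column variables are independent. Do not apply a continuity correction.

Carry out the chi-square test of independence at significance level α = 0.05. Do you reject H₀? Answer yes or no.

reject H₀: yes

Row totals [32, 38], col totals [27, 43], n=70
χ² = (5−12.34)²/12.34 + (27−19.66)²/19.66 + (22−14.66)²/14.66 + (16−23.34)²/23.34 = 13.0996
df = 1
p-value (upper-tail) = 0.00030
At α=0.05: p < α → reject H₀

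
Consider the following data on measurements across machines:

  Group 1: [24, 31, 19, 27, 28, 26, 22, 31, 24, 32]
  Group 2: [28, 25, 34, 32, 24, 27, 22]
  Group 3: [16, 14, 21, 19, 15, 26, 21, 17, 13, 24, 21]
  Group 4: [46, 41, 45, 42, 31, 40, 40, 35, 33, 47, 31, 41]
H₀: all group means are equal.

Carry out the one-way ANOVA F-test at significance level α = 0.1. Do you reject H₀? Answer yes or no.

reject H₀: yes

Group means [26.40, 27.43, 18.82, 39.33], grand mean 28.375
SSB = Σnᵢ(x̄ᵢ−x̄)² = 2490.958; SSW = ΣΣ(x−x̄ᵢ)² = 796.417
MSB = 2490.958/3 = 830.3192; MSW = 796.417/36 = 22.1227
F = MSB/MSW = 37.5324
df = (3, 36)
p-value (upper-tail) = 0.00000
At α=0.1: p < α → reject H₀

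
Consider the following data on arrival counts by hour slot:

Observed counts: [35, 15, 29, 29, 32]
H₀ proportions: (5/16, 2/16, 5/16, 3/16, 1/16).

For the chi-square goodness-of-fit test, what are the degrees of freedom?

degrees of freedom = 4

df = k − 1 = 5 − 1 = 4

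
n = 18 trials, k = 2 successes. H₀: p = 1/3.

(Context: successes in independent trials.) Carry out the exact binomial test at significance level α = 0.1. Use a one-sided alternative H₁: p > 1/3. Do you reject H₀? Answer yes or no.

reject H₀: no

Exact binomial: n=18, k=2, p₀=1/3=0.3333
P(X≥2) from Σ C(n,i)·p₀^i·(1−p₀)^(n−i)
p-value (one-sided, H₁ greater) = 0.99323
At α=0.1: p ≥ α → fail to reject H₀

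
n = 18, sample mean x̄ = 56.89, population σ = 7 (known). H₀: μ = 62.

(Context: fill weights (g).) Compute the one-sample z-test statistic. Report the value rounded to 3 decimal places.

test statistic = -3.097

SE = σ/√n = 7/√18 = 1.6499
z = (x̄−μ₀)/SE = (56.89−62)/1.6499 = -3.0971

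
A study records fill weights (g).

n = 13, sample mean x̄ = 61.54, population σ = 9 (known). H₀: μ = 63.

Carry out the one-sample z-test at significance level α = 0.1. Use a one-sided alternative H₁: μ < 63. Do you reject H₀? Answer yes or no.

SE = σ/√n = 9/√13 = 2.4962
z = (x̄−μ₀)/SE = (61.54−63)/2.4962 = -0.5849
p-value (one-sided, H₁ less) = 0.27931
At α=0.1: p ≥ α → fail to reject H₀

reject H₀: no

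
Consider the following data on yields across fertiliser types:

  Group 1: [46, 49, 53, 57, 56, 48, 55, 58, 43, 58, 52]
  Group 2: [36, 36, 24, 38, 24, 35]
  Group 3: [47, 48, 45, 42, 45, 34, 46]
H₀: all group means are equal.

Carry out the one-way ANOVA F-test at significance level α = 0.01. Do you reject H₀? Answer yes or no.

Group means [52.27, 32.17, 43.86], grand mean 44.792
SSB = Σnᵢ(x̄ᵢ−x̄)² = 1578.086; SSW = ΣΣ(x−x̄ᵢ)² = 603.872
MSB = 1578.086/2 = 789.0430; MSW = 603.872/21 = 28.7558
F = MSB/MSW = 27.4394
df = (2, 21)
p-value (upper-tail) = 0.00000
At α=0.01: p < α → reject H₀

reject H₀: yes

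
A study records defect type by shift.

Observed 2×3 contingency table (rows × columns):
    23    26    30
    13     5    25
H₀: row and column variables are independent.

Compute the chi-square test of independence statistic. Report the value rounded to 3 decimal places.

Row totals [79, 43], col totals [36, 31, 55], n=122
χ² = (23−23.31)²/23.31 + (26−20.07)²/20.07 + (30−35.61)²/35.61 + (13−12.69)²/12.69 + (5−10.93)²/10.93 + (25−19.39)²/19.39 = 7.4871
df = 2

test statistic = 7.487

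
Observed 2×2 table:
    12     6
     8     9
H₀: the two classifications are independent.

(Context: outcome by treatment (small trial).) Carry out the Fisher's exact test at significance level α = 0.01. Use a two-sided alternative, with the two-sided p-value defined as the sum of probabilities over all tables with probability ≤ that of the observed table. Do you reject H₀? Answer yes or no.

reject H₀: no

Margins: r₁=18, r₂=17, c₁=20, c₂=15, n=35
p_obs = C(18,12)·C(17,8)/C(35,20); sum pmf over tables with pmf ≤ p_obs
p-value (two-sided) = 0.31453
At α=0.01: p ≥ α → fail to reject H₀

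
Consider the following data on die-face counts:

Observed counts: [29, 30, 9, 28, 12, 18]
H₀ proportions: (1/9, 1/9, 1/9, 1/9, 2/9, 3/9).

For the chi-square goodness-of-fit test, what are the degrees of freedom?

degrees of freedom = 5

df = k − 1 = 6 − 1 = 5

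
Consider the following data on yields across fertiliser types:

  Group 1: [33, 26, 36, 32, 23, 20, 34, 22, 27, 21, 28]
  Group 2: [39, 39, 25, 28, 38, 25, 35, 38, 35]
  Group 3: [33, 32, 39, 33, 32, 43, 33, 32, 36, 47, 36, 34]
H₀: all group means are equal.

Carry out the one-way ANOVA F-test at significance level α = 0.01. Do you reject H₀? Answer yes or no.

Group means [27.45, 33.56, 35.83], grand mean 32.312
SSB = Σnᵢ(x̄ᵢ−x̄)² = 422.259; SSW = ΣΣ(x−x̄ᵢ)² = 854.616
MSB = 422.259/2 = 211.1294; MSW = 854.616/29 = 29.4695
F = MSB/MSW = 7.1643
df = (2, 29)
p-value (upper-tail) = 0.00296
At α=0.01: p < α → reject H₀

reject H₀: yes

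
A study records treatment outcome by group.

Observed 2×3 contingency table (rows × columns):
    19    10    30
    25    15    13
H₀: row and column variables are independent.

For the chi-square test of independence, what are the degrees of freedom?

df = (r−1)(c−1) = (2−1)·(3−1) = 2

degrees of freedom = 2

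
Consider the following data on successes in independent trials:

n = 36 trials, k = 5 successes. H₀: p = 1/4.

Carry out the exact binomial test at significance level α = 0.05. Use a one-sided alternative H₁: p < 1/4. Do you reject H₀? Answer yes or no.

Exact binomial: n=36, k=5, p₀=1/4=0.2500
P(X≤5) from Σ C(n,i)·p₀^i·(1−p₀)^(n−i)
p-value (one-sided, H₁ less) = 0.08347
At α=0.05: p ≥ α → fail to reject H₀

reject H₀: no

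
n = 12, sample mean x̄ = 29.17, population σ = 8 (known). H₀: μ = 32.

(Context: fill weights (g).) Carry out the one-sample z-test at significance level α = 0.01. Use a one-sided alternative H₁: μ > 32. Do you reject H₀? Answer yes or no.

SE = σ/√n = 8/√12 = 2.3094
z = (x̄−μ₀)/SE = (29.17−32)/2.3094 = -1.2254
p-value (one-sided, H₁ greater) = 0.88979
At α=0.01: p ≥ α → fail to reject H₀

reject H₀: no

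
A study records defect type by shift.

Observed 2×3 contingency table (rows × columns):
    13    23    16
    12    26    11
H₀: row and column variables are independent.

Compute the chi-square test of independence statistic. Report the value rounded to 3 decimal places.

test statistic = 1.061

Row totals [52, 49], col totals [25, 49, 27], n=101
χ² = (13−12.87)²/12.87 + (23−25.23)²/25.23 + (16−13.90)²/13.90 + (12−12.13)²/12.13 + (26−23.77)²/23.77 + (11−13.10)²/13.10 = 1.0614
df = 2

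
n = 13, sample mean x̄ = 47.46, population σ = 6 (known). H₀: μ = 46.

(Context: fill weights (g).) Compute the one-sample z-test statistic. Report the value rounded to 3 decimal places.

test statistic = 0.877

SE = σ/√n = 6/√13 = 1.6641
z = (x̄−μ₀)/SE = (47.46−46)/1.6641 = 0.8774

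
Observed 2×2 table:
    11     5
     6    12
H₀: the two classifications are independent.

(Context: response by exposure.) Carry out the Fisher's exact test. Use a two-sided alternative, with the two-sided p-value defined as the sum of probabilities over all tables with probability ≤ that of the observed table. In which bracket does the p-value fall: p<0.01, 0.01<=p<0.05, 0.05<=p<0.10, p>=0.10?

Margins: r₁=16, r₂=18, c₁=17, c₂=17, n=34
p_obs = C(16,11)·C(18,6)/C(34,17); sum pmf over tables with pmf ≤ p_obs
p-value (two-sided) = 0.08441
→ bracket: 0.05<=p<0.10

p-value bracket: 0.05<=p<0.10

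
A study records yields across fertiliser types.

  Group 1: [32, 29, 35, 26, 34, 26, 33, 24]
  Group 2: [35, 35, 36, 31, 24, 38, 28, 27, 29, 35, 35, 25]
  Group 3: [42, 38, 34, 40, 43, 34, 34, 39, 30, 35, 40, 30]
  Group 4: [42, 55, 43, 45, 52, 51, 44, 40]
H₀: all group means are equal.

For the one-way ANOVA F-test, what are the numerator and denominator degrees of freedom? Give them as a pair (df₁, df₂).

k = 4 groups, N = 40 total
df = (k−1, N−k) = (4−1, 40−4) = (3, 36)

degrees of freedom = [3, 36]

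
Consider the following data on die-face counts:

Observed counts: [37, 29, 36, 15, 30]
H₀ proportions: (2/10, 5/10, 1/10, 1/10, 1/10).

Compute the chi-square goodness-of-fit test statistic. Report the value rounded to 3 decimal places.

n = 147; E_i = n·p_i = [29.40, 73.50, 14.70, 14.70, 14.70]
χ² = (37−29.40)²/29.40 + (29−73.50)²/73.50 + (36−14.70)²/14.70 + (15−14.70)²/14.70 + (30−14.70)²/14.70 = 75.7007
df = 4

test statistic = 75.701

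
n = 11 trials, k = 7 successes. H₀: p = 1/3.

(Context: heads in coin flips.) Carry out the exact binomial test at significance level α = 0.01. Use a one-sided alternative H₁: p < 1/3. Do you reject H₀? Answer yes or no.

Exact binomial: n=11, k=7, p₀=1/3=0.3333
P(X≤7) from Σ C(n,i)·p₀^i·(1−p₀)^(n−i)
p-value (one-sided, H₁ less) = 0.99118
At α=0.01: p ≥ α → fail to reject H₀

reject H₀: no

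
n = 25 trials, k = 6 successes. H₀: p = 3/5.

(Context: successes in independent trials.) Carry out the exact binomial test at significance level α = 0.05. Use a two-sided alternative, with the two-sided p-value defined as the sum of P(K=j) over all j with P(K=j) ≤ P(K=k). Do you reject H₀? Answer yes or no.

Exact binomial: n=25, k=6, p₀=3/5=0.6000
P(X=j) = C(n,j)·p₀^j·(1−p₀)^(n−j); p = Σ P(X=j) over j with P(X=j) ≤ P(X=6)
p-value (two-sided) = 0.00033
At α=0.05: p < α → reject H₀

reject H₀: yes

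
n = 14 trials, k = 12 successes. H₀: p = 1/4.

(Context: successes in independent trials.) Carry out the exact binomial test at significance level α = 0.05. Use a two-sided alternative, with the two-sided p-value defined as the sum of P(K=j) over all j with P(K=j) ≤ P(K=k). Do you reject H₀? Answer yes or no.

reject H₀: yes

Exact binomial: n=14, k=12, p₀=1/4=0.2500
P(X=j) = C(n,j)·p₀^j·(1−p₀)^(n−j); p = Σ P(X=j) over j with P(X=j) ≤ P(X=12)
p-value (two-sided) = 0.00000
At α=0.05: p < α → reject H₀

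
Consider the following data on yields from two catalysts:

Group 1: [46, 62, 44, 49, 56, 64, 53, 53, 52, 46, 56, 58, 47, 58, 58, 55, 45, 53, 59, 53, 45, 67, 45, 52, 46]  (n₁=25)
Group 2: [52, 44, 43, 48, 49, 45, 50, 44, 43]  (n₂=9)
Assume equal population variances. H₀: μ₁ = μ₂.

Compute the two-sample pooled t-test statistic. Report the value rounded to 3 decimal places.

x̄₁=52.880, s₁=6.470, n₁=25
x̄₂=46.444, s₂=3.358, n₂=9
s_p² = [24·6.470² + 8·3.358²]/32 = 34.2144
SE = √(s_p²·(1/25+1/9)) = 2.2738
t = (52.880−46.444)/2.2738 = 2.8303
df = 32

test statistic = 2.830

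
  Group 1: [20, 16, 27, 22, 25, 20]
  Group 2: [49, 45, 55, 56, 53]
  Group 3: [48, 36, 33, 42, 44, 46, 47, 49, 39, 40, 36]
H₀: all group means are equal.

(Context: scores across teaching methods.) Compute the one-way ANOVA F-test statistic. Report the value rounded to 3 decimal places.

Group means [21.67, 51.60, 41.82], grand mean 38.545
SSB = Σnᵢ(x̄ᵢ−x̄)² = 2679.285; SSW = ΣΣ(x−x̄ᵢ)² = 456.170
MSB = 2679.285/2 = 1339.6424; MSW = 456.170/19 = 24.0089
F = MSB/MSW = 55.7977
df = (2, 19)

test statistic = 55.798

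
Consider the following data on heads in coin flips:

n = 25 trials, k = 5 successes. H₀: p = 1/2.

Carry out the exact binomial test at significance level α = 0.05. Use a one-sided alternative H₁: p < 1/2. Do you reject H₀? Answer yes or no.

Exact binomial: n=25, k=5, p₀=1/2=0.5000
P(X≤5) from Σ C(n,i)·p₀^i·(1−p₀)^(n−i)
p-value (one-sided, H₁ less) = 0.00204
At α=0.05: p < α → reject H₀

reject H₀: yes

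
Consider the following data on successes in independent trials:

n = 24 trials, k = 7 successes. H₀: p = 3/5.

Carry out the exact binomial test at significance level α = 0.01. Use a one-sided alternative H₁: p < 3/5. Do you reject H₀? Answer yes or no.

reject H₀: yes

Exact binomial: n=24, k=7, p₀=3/5=0.6000
P(X≤7) from Σ C(n,i)·p₀^i·(1−p₀)^(n−i)
p-value (one-sided, H₁ less) = 0.00220
At α=0.01: p < α → reject H₀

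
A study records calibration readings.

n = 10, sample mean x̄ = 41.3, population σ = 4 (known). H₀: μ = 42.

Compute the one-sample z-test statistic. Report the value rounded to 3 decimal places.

SE = σ/√n = 4/√10 = 1.2649
z = (x̄−μ₀)/SE = (41.3−42)/1.2649 = -0.5534

test statistic = -0.553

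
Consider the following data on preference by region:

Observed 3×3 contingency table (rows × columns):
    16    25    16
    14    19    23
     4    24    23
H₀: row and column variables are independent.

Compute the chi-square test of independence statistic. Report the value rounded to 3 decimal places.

test statistic = 9.594

Row totals [57, 56, 51], col totals [34, 68, 62], n=164
χ² = (16−11.82)²/11.82 + (25−23.63)²/23.63 + (16−21.55)²/21.55 + (14−11.61)²/11.61 + (19−23.22)²/23.22 + (23−21.17)²/21.17 + (4−10.57)²/10.57 + (24−21.15)²/21.15 + (23−19.28)²/19.28 = 9.5944
df = 4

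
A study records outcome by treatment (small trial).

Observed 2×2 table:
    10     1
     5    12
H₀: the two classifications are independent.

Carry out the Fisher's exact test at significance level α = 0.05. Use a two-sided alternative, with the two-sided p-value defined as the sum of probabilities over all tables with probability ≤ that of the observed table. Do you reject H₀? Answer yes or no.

Margins: r₁=11, r₂=17, c₁=15, c₂=13, n=28
p_obs = C(11,10)·C(17,5)/C(28,15); sum pmf over tables with pmf ≤ p_obs
p-value (two-sided) = 0.00208
At α=0.05: p < α → reject H₀

reject H₀: yes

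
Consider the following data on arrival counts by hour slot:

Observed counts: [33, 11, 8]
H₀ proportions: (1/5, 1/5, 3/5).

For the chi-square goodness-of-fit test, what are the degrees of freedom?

degrees of freedom = 2

df = k − 1 = 3 − 1 = 2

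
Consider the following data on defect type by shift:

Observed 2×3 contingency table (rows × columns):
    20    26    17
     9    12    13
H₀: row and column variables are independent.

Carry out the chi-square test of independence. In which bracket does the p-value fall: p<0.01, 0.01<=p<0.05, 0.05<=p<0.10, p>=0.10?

Row totals [63, 34], col totals [29, 38, 30], n=97
χ² = (20−18.84)²/18.84 + (26−24.68)²/24.68 + (17−19.48)²/19.48 + (9−10.16)²/10.16 + (12−13.32)²/13.32 + (13−10.52)²/10.52 = 1.3107
df = 2
p-value (upper-tail) = 0.51926
→ bracket: p>=0.10

p-value bracket: p>=0.10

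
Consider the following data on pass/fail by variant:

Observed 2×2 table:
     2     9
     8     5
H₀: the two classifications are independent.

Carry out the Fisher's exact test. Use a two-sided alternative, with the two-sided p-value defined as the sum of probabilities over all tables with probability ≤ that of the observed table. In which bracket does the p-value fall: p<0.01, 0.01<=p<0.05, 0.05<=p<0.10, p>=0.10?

Margins: r₁=11, r₂=13, c₁=10, c₂=14, n=24
p_obs = C(11,2)·C(13,8)/C(24,10); sum pmf over tables with pmf ≤ p_obs
p-value (two-sided) = 0.04718
→ bracket: 0.01<=p<0.05

p-value bracket: 0.01<=p<0.05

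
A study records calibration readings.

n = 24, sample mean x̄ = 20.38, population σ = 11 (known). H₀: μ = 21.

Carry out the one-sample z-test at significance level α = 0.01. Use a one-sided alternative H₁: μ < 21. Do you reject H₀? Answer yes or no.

reject H₀: no

SE = σ/√n = 11/√24 = 2.2454
z = (x̄−μ₀)/SE = (20.38−21)/2.2454 = -0.2761
p-value (one-sided, H₁ less) = 0.39123
At α=0.01: p ≥ α → fail to reject H₀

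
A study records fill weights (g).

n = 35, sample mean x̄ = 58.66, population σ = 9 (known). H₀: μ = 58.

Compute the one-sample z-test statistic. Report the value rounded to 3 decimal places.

test statistic = 0.434

SE = σ/√n = 9/√35 = 1.5213
z = (x̄−μ₀)/SE = (58.66−58)/1.5213 = 0.4338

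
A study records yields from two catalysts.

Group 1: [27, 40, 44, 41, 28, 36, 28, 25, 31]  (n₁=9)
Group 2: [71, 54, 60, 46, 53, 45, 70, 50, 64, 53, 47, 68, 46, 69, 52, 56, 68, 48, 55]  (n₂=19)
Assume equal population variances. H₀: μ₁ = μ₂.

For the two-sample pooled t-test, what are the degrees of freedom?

degrees of freedom = 26

df = n₁ + n₂ − 2 = 9 + 19 − 2 = 26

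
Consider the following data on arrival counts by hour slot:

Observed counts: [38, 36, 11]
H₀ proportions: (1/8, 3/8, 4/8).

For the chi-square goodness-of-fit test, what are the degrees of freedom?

degrees of freedom = 2

df = k − 1 = 3 − 1 = 2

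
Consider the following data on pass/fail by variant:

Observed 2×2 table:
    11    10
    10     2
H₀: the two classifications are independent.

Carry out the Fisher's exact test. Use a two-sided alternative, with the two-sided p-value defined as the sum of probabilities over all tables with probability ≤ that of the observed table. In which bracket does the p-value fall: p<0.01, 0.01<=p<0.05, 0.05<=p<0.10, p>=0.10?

Margins: r₁=21, r₂=12, c₁=21, c₂=12, n=33
p_obs = C(21,11)·C(12,10)/C(33,21); sum pmf over tables with pmf ≤ p_obs
p-value (two-sided) = 0.13300
→ bracket: p>=0.10

p-value bracket: p>=0.10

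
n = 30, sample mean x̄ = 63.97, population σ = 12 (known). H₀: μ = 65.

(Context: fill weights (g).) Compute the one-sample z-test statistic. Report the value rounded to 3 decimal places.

test statistic = -0.470

SE = σ/√n = 12/√30 = 2.1909
z = (x̄−μ₀)/SE = (63.97−65)/2.1909 = -0.4701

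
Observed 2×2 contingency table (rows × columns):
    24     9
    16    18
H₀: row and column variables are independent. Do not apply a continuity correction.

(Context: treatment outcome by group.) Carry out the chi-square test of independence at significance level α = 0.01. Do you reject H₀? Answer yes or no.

Row totals [33, 34], col totals [40, 27], n=67
χ² = (24−19.70)²/19.70 + (9−13.30)²/13.30 + (16−20.30)²/20.30 + (18−13.70)²/13.70 = 4.5861
df = 1
p-value (upper-tail) = 0.03223
At α=0.01: p ≥ α → fail to reject H₀

reject H₀: no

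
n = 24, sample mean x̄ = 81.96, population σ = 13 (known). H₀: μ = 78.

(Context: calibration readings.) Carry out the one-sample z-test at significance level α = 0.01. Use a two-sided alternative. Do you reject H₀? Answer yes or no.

reject H₀: no

SE = σ/√n = 13/√24 = 2.6536
z = (x̄−μ₀)/SE = (81.96−78)/2.6536 = 1.4923
p-value (two-sided) = 0.13562
At α=0.01: p ≥ α → fail to reject H₀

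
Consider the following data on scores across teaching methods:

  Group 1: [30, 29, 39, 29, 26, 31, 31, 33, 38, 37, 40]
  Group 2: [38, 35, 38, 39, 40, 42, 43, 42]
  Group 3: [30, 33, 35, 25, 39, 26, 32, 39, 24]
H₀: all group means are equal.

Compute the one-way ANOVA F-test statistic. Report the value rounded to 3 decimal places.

test statistic = 7.484

Group means [33.00, 39.62, 31.44], grand mean 34.393
SSB = Σnᵢ(x̄ᵢ−x̄)² = 318.581; SSW = ΣΣ(x−x̄ᵢ)² = 532.097
MSB = 318.581/2 = 159.2907; MSW = 532.097/25 = 21.2839
F = MSB/MSW = 7.4841
df = (2, 25)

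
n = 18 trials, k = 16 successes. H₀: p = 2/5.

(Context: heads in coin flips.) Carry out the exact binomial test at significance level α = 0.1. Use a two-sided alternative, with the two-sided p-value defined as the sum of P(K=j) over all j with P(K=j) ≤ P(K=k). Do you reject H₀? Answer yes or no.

reject H₀: yes

Exact binomial: n=18, k=16, p₀=2/5=0.4000
P(X=j) = C(n,j)·p₀^j·(1−p₀)^(n−j); p = Σ P(X=j) over j with P(X=j) ≤ P(X=16)
p-value (two-sided) = 0.00003
At α=0.1: p < α → reject H₀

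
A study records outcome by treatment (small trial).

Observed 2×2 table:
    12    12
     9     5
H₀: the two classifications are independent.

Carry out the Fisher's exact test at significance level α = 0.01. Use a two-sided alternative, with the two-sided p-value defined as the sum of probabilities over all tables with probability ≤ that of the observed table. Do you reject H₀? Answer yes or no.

reject H₀: no

Margins: r₁=24, r₂=14, c₁=21, c₂=17, n=38
p_obs = C(24,12)·C(14,9)/C(38,21); sum pmf over tables with pmf ≤ p_obs
p-value (two-sided) = 0.50568
At α=0.01: p ≥ α → fail to reject H₀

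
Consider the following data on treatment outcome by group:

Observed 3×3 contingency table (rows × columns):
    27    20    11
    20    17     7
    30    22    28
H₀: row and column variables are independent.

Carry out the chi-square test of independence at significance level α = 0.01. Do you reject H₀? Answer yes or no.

Row totals [58, 44, 80], col totals [77, 59, 46], n=182
χ² = (27−24.54)²/24.54 + (20−18.80)²/18.80 + (11−14.66)²/14.66 + (20−18.62)²/18.62 + (17−14.26)²/14.26 + (7−11.12)²/11.12 + (30−33.85)²/33.85 + (22−25.93)²/25.93 + (28−20.22)²/20.22 = 7.4191
df = 4
p-value (upper-tail) = 0.11533
At α=0.01: p ≥ α → fail to reject H₀

reject H₀: no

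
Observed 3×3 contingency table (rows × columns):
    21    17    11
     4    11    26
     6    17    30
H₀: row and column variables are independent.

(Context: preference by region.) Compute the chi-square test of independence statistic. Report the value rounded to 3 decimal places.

Row totals [49, 41, 53], col totals [31, 45, 67], n=143
χ² = (21−10.62)²/10.62 + (17−15.42)²/15.42 + (11−22.96)²/22.96 + (4−8.89)²/8.89 + (11−12.90)²/12.90 + (26−19.21)²/19.21 + (6−11.49)²/11.49 + (17−16.68)²/16.68 + (30−24.83)²/24.83 = 25.6024
df = 4

test statistic = 25.602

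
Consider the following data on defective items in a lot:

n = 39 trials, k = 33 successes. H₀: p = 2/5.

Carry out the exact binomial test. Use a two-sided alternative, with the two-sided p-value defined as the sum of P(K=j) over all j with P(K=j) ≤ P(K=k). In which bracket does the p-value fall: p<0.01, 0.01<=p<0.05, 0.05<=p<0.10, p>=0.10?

Exact binomial: n=39, k=33, p₀=2/5=0.4000
P(X=j) = C(n,j)·p₀^j·(1−p₀)^(n−j); p = Σ P(X=j) over j with P(X=j) ≤ P(X=33)
p-value (two-sided) = 0.00000
→ bracket: p<0.01

p-value bracket: p<0.01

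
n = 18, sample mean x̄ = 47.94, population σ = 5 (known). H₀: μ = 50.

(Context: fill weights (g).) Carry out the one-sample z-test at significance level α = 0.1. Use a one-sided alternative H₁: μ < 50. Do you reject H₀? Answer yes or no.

reject H₀: yes

SE = σ/√n = 5/√18 = 1.1785
z = (x̄−μ₀)/SE = (47.94−50)/1.1785 = -1.7480
p-value (one-sided, H₁ less) = 0.04023
At α=0.1: p < α → reject H₀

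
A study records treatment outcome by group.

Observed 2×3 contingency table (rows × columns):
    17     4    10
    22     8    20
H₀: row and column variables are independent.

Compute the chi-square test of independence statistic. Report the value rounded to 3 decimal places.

test statistic = 0.900

Row totals [31, 50], col totals [39, 12, 30], n=81
χ² = (17−14.93)²/14.93 + (4−4.59)²/4.59 + (10−11.48)²/11.48 + (22−24.07)²/24.07 + (8−7.41)²/7.41 + (20−18.52)²/18.52 = 0.9004
df = 2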